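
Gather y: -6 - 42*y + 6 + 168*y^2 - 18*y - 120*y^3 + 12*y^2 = -120*y^3 + 180*y^2 - 60*y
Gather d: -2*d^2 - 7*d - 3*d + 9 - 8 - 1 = -2*d^2 - 10*d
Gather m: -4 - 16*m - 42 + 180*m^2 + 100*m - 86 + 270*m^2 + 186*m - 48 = 450*m^2 + 270*m - 180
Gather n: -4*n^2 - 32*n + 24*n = -4*n^2 - 8*n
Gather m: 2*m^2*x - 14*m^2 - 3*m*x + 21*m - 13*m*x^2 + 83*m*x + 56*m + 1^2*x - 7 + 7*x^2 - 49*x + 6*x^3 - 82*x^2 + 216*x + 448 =m^2*(2*x - 14) + m*(-13*x^2 + 80*x + 77) + 6*x^3 - 75*x^2 + 168*x + 441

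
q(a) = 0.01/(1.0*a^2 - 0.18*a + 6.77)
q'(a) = 0.01*(0.18 - 2.0*a)/(1.0*a^2 - 0.18*a + 6.77)^2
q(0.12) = 0.00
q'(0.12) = -0.00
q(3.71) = 0.00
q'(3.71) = -0.00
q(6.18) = 0.00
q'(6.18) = -0.00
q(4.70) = 0.00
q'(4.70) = -0.00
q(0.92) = 0.00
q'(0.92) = -0.00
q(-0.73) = 0.00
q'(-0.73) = 0.00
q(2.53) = 0.00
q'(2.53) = -0.00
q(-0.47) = 0.00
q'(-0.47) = 0.00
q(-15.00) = 0.00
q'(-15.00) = 0.00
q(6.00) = 0.00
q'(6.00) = -0.00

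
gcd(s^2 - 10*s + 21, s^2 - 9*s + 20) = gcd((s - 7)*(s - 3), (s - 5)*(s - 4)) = 1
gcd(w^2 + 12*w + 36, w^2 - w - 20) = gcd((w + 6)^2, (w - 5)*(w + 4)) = 1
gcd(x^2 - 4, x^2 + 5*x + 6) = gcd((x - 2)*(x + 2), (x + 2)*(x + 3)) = x + 2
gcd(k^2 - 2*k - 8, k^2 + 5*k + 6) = k + 2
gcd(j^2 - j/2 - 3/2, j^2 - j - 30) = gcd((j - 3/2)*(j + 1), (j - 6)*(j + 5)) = 1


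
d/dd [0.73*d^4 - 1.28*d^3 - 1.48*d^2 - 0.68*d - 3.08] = 2.92*d^3 - 3.84*d^2 - 2.96*d - 0.68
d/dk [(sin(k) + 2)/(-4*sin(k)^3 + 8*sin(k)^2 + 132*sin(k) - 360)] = (sin(k)^3 + 2*sin(k)^2 - 4*sin(k) - 78)*cos(k)/(2*(sin(k)^3 - 2*sin(k)^2 - 33*sin(k) + 90)^2)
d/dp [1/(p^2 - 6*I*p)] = 2*(-p + 3*I)/(p^2*(p - 6*I)^2)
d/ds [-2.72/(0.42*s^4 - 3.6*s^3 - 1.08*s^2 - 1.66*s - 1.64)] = (4.5696*s^3 - 29.376*s^2 - 5.8752*s - 4.5152)/(-0.42*s^4 + 3.6*s^3 + 1.08*s^2 + 1.66*s + 1.64)^2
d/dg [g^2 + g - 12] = 2*g + 1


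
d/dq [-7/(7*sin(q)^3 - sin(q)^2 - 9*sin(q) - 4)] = 7*(21*sin(q)^2 - 2*sin(q) - 9)*cos(q)/(-7*sin(q)^3 + sin(q)^2 + 9*sin(q) + 4)^2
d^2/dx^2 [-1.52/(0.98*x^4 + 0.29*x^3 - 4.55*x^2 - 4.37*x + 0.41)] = ((17.8752*x^2 + 2.6448*x - 13.832)*(0.98*x^4 + 0.29*x^3 - 4.55*x^2 - 4.37*x + 0.41) - 1.52*(3.92*x^3 + 0.87*x^2 - 9.1*x - 4.37)*(7.84*x^3 + 1.74*x^2 - 18.2*x - 8.74))/(0.98*x^4 + 0.29*x^3 - 4.55*x^2 - 4.37*x + 0.41)^3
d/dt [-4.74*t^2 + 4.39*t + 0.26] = 4.39 - 9.48*t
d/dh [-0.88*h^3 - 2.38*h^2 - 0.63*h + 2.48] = -2.64*h^2 - 4.76*h - 0.63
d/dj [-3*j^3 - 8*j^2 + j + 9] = -9*j^2 - 16*j + 1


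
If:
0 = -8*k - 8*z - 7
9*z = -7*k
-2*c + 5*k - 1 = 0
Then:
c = -331/32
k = -63/16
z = 49/16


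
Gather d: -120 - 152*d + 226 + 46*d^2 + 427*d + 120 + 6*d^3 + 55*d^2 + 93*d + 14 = 6*d^3 + 101*d^2 + 368*d + 240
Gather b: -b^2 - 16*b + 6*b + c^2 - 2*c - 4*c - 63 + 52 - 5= -b^2 - 10*b + c^2 - 6*c - 16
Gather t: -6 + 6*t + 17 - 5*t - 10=t + 1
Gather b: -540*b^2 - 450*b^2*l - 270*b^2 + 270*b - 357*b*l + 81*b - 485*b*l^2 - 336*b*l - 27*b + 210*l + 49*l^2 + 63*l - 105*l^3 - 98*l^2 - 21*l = b^2*(-450*l - 810) + b*(-485*l^2 - 693*l + 324) - 105*l^3 - 49*l^2 + 252*l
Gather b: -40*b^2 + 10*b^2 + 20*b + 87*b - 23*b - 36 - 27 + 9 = -30*b^2 + 84*b - 54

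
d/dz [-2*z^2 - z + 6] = -4*z - 1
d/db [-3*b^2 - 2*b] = -6*b - 2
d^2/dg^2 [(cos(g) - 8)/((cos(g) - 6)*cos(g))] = (26*sin(g)^4/cos(g)^3 + sin(g)^2 - 143 + 292/cos(g) + 288/cos(g)^2 - 602/cos(g)^3)/(cos(g) - 6)^3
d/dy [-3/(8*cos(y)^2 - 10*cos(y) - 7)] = 6*(5 - 8*cos(y))*sin(y)/(-8*cos(y)^2 + 10*cos(y) + 7)^2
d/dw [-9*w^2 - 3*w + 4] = -18*w - 3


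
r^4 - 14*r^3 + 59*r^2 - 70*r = r*(r - 7)*(r - 5)*(r - 2)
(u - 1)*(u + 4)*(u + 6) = u^3 + 9*u^2 + 14*u - 24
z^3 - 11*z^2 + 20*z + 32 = (z - 8)*(z - 4)*(z + 1)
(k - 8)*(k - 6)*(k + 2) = k^3 - 12*k^2 + 20*k + 96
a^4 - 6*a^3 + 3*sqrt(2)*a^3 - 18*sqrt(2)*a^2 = a^2*(a - 6)*(a + 3*sqrt(2))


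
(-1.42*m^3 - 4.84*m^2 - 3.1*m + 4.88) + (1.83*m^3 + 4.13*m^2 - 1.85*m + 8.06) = 0.41*m^3 - 0.71*m^2 - 4.95*m + 12.94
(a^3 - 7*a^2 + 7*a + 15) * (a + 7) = a^4 - 42*a^2 + 64*a + 105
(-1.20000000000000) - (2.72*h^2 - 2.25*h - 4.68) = -2.72*h^2 + 2.25*h + 3.48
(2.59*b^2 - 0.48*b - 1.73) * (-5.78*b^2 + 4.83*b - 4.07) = -14.9702*b^4 + 15.2841*b^3 - 2.8603*b^2 - 6.4023*b + 7.0411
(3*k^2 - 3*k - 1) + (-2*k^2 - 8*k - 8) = k^2 - 11*k - 9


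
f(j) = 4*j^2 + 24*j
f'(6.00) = 72.00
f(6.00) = 288.00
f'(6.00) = 72.00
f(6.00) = 288.00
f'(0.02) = 24.16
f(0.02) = 0.48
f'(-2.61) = 3.12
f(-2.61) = -35.39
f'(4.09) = 56.72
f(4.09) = 165.07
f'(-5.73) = -21.84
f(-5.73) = -6.19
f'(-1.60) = 11.20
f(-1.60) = -28.16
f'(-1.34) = 13.28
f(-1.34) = -24.98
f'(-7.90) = -39.20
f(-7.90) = 60.04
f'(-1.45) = 12.40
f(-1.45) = -26.39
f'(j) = 8*j + 24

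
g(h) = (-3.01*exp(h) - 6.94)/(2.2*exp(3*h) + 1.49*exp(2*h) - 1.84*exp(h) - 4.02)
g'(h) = (-3.01*exp(h) - 6.94)*(-6.6*exp(3*h) - 2.98*exp(2*h) + 1.84*exp(h))/(2.2*exp(3*h) + 1.49*exp(2*h) - 1.84*exp(h) - 4.02)^2 - 3.01*exp(h)/(2.2*exp(3*h) + 1.49*exp(2*h) - 1.84*exp(h) - 4.02)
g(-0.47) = 2.18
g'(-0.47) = 1.34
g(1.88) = -0.04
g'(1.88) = 0.09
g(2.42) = -0.01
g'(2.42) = 0.03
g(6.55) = -0.00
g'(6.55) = 0.00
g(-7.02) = 1.73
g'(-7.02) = -0.00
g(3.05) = -0.00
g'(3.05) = 0.01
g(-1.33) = 1.77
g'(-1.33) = 0.12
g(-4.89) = 1.73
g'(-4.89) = -0.00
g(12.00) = 0.00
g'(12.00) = 0.00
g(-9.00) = 1.73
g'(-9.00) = 0.00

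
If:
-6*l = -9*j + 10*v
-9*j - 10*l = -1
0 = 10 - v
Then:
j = 503/72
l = -99/16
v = 10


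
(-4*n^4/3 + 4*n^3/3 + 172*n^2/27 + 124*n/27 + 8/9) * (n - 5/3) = -4*n^5/3 + 32*n^4/9 + 112*n^3/27 - 488*n^2/81 - 548*n/81 - 40/27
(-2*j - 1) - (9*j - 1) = -11*j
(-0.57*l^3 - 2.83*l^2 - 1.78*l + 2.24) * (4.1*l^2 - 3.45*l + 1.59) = -2.337*l^5 - 9.6365*l^4 + 1.5592*l^3 + 10.8253*l^2 - 10.5582*l + 3.5616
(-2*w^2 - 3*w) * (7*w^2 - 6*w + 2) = -14*w^4 - 9*w^3 + 14*w^2 - 6*w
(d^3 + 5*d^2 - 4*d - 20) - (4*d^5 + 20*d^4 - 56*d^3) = -4*d^5 - 20*d^4 + 57*d^3 + 5*d^2 - 4*d - 20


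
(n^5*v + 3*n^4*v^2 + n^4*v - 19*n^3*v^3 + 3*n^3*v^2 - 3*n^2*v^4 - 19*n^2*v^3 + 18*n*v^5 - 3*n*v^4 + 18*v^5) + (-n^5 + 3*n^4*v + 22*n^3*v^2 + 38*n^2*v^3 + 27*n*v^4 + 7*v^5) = n^5*v - n^5 + 3*n^4*v^2 + 4*n^4*v - 19*n^3*v^3 + 25*n^3*v^2 - 3*n^2*v^4 + 19*n^2*v^3 + 18*n*v^5 + 24*n*v^4 + 25*v^5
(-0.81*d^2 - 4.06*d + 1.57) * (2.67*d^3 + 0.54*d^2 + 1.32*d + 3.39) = -2.1627*d^5 - 11.2776*d^4 + 0.9303*d^3 - 7.2573*d^2 - 11.691*d + 5.3223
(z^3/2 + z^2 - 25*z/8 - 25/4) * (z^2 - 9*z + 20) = z^5/2 - 7*z^4/2 - 17*z^3/8 + 335*z^2/8 - 25*z/4 - 125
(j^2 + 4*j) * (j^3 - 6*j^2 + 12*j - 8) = j^5 - 2*j^4 - 12*j^3 + 40*j^2 - 32*j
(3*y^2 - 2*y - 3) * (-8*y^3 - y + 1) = -24*y^5 + 16*y^4 + 21*y^3 + 5*y^2 + y - 3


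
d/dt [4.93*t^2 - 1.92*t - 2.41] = 9.86*t - 1.92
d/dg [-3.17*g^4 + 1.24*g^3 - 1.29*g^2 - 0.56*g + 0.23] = -12.68*g^3 + 3.72*g^2 - 2.58*g - 0.56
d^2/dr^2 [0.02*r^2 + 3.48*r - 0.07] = 0.0400000000000000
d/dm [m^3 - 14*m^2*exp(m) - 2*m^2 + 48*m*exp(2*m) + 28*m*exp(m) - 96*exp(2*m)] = -14*m^2*exp(m) + 3*m^2 + 96*m*exp(2*m) - 4*m - 144*exp(2*m) + 28*exp(m)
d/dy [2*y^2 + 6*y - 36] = 4*y + 6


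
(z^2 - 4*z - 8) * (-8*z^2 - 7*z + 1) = -8*z^4 + 25*z^3 + 93*z^2 + 52*z - 8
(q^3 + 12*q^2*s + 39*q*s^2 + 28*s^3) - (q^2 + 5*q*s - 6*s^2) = q^3 + 12*q^2*s - q^2 + 39*q*s^2 - 5*q*s + 28*s^3 + 6*s^2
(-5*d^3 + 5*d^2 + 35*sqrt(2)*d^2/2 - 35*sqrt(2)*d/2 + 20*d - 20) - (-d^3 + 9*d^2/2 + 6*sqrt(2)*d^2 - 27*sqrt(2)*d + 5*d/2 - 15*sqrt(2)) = -4*d^3 + d^2/2 + 23*sqrt(2)*d^2/2 + 19*sqrt(2)*d/2 + 35*d/2 - 20 + 15*sqrt(2)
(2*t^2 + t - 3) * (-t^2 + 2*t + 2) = -2*t^4 + 3*t^3 + 9*t^2 - 4*t - 6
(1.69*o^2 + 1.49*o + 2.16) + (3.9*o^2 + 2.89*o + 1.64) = 5.59*o^2 + 4.38*o + 3.8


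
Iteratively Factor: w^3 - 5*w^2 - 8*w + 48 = (w - 4)*(w^2 - w - 12) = (w - 4)*(w + 3)*(w - 4)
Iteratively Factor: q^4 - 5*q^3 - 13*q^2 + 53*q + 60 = (q + 1)*(q^3 - 6*q^2 - 7*q + 60) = (q - 5)*(q + 1)*(q^2 - q - 12) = (q - 5)*(q + 1)*(q + 3)*(q - 4)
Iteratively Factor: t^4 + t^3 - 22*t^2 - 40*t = (t + 4)*(t^3 - 3*t^2 - 10*t) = (t - 5)*(t + 4)*(t^2 + 2*t) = t*(t - 5)*(t + 4)*(t + 2)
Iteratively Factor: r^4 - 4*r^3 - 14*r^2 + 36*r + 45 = (r - 5)*(r^3 + r^2 - 9*r - 9) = (r - 5)*(r + 1)*(r^2 - 9) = (r - 5)*(r - 3)*(r + 1)*(r + 3)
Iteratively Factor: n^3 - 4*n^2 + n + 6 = (n + 1)*(n^2 - 5*n + 6) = (n - 2)*(n + 1)*(n - 3)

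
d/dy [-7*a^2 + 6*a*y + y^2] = 6*a + 2*y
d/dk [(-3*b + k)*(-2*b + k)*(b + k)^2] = 7*b^3 - 6*b^2*k - 9*b*k^2 + 4*k^3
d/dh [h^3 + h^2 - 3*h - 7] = 3*h^2 + 2*h - 3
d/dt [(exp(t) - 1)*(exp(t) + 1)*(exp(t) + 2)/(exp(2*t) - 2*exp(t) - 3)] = (exp(2*t) - 6*exp(t) - 1)*exp(t)/(exp(2*t) - 6*exp(t) + 9)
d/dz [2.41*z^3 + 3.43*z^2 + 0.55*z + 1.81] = 7.23*z^2 + 6.86*z + 0.55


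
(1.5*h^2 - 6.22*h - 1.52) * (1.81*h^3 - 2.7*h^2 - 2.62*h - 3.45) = 2.715*h^5 - 15.3082*h^4 + 10.1128*h^3 + 15.2254*h^2 + 25.4414*h + 5.244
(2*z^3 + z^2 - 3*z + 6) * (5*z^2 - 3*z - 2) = 10*z^5 - z^4 - 22*z^3 + 37*z^2 - 12*z - 12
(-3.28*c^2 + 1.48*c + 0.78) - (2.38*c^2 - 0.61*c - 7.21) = -5.66*c^2 + 2.09*c + 7.99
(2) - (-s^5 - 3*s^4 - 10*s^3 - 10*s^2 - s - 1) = s^5 + 3*s^4 + 10*s^3 + 10*s^2 + s + 3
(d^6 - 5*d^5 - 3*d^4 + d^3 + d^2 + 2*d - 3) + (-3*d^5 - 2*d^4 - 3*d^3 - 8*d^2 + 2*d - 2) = d^6 - 8*d^5 - 5*d^4 - 2*d^3 - 7*d^2 + 4*d - 5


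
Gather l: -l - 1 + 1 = -l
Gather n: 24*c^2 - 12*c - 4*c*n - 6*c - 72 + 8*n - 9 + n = 24*c^2 - 18*c + n*(9 - 4*c) - 81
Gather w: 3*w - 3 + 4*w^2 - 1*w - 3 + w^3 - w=w^3 + 4*w^2 + w - 6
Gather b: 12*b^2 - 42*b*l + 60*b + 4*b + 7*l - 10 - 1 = 12*b^2 + b*(64 - 42*l) + 7*l - 11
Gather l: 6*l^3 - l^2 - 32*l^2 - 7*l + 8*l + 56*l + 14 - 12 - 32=6*l^3 - 33*l^2 + 57*l - 30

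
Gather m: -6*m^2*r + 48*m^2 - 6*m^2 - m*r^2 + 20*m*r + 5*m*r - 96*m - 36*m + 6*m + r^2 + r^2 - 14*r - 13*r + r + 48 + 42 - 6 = m^2*(42 - 6*r) + m*(-r^2 + 25*r - 126) + 2*r^2 - 26*r + 84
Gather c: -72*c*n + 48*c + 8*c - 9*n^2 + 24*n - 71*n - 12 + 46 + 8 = c*(56 - 72*n) - 9*n^2 - 47*n + 42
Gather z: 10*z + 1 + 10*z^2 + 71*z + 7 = 10*z^2 + 81*z + 8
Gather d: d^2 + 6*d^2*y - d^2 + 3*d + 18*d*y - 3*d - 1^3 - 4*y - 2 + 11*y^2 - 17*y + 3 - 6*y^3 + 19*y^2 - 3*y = 6*d^2*y + 18*d*y - 6*y^3 + 30*y^2 - 24*y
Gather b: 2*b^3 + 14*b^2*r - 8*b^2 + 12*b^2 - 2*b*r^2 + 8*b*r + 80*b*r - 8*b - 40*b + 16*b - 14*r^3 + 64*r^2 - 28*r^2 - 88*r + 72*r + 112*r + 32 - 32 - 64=2*b^3 + b^2*(14*r + 4) + b*(-2*r^2 + 88*r - 32) - 14*r^3 + 36*r^2 + 96*r - 64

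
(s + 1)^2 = s^2 + 2*s + 1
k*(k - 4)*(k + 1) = k^3 - 3*k^2 - 4*k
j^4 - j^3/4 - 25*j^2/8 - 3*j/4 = j*(j - 2)*(j + 1/4)*(j + 3/2)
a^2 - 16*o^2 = (a - 4*o)*(a + 4*o)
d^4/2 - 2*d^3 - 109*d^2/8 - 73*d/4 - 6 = (d/2 + 1)*(d - 8)*(d + 1/2)*(d + 3/2)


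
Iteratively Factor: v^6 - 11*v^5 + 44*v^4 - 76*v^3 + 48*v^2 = (v - 3)*(v^5 - 8*v^4 + 20*v^3 - 16*v^2) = (v - 4)*(v - 3)*(v^4 - 4*v^3 + 4*v^2) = v*(v - 4)*(v - 3)*(v^3 - 4*v^2 + 4*v) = v^2*(v - 4)*(v - 3)*(v^2 - 4*v + 4) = v^2*(v - 4)*(v - 3)*(v - 2)*(v - 2)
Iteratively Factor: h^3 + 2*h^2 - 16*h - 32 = (h + 4)*(h^2 - 2*h - 8) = (h + 2)*(h + 4)*(h - 4)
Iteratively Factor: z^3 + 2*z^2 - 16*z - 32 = (z - 4)*(z^2 + 6*z + 8) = (z - 4)*(z + 2)*(z + 4)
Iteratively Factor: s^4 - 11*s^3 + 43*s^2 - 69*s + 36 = (s - 4)*(s^3 - 7*s^2 + 15*s - 9) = (s - 4)*(s - 3)*(s^2 - 4*s + 3) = (s - 4)*(s - 3)*(s - 1)*(s - 3)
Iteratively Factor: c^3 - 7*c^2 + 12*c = (c - 3)*(c^2 - 4*c) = c*(c - 3)*(c - 4)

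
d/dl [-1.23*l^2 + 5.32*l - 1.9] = 5.32 - 2.46*l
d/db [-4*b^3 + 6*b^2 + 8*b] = -12*b^2 + 12*b + 8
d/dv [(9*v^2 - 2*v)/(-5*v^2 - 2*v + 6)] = 4*(-7*v^2 + 27*v - 3)/(25*v^4 + 20*v^3 - 56*v^2 - 24*v + 36)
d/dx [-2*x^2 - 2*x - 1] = -4*x - 2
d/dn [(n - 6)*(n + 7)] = 2*n + 1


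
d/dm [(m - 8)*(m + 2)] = 2*m - 6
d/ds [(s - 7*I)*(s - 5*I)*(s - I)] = 3*s^2 - 26*I*s - 47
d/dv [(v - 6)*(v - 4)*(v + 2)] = 3*v^2 - 16*v + 4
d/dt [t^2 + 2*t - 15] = 2*t + 2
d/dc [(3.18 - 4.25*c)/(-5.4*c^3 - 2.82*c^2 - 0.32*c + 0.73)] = (-45.9*c^3 + 39.531*c^2 + 17.9352*c - 2.0849)/(29.16*c^6 + 30.456*c^5 + 11.4084*c^4 - 6.0792*c^3 - 4.0148*c^2 - 0.4672*c + 0.5329)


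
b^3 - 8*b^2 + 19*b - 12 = (b - 4)*(b - 3)*(b - 1)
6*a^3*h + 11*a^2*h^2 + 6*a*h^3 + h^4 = h*(a + h)*(2*a + h)*(3*a + h)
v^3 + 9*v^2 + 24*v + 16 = (v + 1)*(v + 4)^2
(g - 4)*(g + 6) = g^2 + 2*g - 24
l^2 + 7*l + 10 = (l + 2)*(l + 5)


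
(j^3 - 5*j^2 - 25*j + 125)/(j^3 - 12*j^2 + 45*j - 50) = (j + 5)/(j - 2)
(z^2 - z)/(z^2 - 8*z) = (z - 1)/(z - 8)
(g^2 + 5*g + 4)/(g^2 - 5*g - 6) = (g + 4)/(g - 6)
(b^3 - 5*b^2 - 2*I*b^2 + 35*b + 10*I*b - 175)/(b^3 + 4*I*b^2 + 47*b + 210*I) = (b - 5)/(b + 6*I)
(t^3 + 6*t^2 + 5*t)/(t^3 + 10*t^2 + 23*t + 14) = t*(t + 5)/(t^2 + 9*t + 14)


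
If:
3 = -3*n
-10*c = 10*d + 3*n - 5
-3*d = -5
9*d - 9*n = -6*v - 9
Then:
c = -13/15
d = 5/3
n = -1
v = -11/2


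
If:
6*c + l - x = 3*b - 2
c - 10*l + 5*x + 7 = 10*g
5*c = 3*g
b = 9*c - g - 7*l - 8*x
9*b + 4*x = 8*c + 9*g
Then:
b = 14579/6109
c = 6957/6109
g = 11595/6109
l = -3023/6109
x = 7200/6109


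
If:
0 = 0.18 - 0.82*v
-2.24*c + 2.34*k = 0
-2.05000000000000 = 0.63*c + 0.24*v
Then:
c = -3.34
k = -3.19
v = 0.22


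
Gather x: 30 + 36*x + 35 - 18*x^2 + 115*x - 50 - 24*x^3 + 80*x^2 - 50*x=-24*x^3 + 62*x^2 + 101*x + 15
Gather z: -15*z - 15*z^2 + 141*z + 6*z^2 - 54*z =-9*z^2 + 72*z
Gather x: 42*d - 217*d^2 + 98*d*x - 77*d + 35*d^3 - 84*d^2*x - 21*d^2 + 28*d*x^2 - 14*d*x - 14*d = 35*d^3 - 238*d^2 + 28*d*x^2 - 49*d + x*(-84*d^2 + 84*d)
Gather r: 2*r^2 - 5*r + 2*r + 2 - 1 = 2*r^2 - 3*r + 1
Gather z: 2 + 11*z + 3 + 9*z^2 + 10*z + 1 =9*z^2 + 21*z + 6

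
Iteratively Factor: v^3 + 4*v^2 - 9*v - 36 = (v + 4)*(v^2 - 9) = (v - 3)*(v + 4)*(v + 3)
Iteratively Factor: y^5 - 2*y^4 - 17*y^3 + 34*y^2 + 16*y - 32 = (y - 2)*(y^4 - 17*y^2 + 16) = (y - 2)*(y + 1)*(y^3 - y^2 - 16*y + 16) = (y - 2)*(y + 1)*(y + 4)*(y^2 - 5*y + 4) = (y - 2)*(y - 1)*(y + 1)*(y + 4)*(y - 4)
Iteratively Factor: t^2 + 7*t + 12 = (t + 4)*(t + 3)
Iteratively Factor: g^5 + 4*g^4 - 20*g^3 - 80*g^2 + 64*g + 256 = (g - 4)*(g^4 + 8*g^3 + 12*g^2 - 32*g - 64) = (g - 4)*(g + 4)*(g^3 + 4*g^2 - 4*g - 16) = (g - 4)*(g + 4)^2*(g^2 - 4) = (g - 4)*(g + 2)*(g + 4)^2*(g - 2)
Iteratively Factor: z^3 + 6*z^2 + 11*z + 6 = (z + 2)*(z^2 + 4*z + 3) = (z + 2)*(z + 3)*(z + 1)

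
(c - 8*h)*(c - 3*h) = c^2 - 11*c*h + 24*h^2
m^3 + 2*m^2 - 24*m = m*(m - 4)*(m + 6)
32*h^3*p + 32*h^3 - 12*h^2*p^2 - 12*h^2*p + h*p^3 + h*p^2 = (-8*h + p)*(-4*h + p)*(h*p + h)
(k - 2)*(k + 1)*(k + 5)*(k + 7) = k^4 + 11*k^3 + 21*k^2 - 59*k - 70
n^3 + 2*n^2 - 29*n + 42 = (n - 3)*(n - 2)*(n + 7)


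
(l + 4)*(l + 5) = l^2 + 9*l + 20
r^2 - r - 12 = (r - 4)*(r + 3)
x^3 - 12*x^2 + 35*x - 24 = (x - 8)*(x - 3)*(x - 1)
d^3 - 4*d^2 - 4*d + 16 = (d - 4)*(d - 2)*(d + 2)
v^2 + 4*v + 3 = (v + 1)*(v + 3)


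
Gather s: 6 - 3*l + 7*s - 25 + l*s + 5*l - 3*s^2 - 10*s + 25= 2*l - 3*s^2 + s*(l - 3) + 6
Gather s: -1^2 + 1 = 0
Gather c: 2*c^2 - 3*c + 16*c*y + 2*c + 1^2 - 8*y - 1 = 2*c^2 + c*(16*y - 1) - 8*y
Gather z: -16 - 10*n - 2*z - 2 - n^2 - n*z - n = -n^2 - 11*n + z*(-n - 2) - 18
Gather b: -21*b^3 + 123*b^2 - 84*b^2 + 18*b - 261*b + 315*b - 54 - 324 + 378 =-21*b^3 + 39*b^2 + 72*b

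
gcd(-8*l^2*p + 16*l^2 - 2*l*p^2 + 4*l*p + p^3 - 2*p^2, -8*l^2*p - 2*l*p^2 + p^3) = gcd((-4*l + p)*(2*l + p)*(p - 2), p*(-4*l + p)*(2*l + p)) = -8*l^2 - 2*l*p + p^2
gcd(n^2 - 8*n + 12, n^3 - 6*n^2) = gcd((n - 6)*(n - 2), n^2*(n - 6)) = n - 6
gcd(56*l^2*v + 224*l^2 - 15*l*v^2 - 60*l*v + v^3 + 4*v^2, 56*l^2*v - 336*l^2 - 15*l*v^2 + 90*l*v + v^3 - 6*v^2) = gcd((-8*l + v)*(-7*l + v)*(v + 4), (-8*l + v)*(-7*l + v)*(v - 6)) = 56*l^2 - 15*l*v + v^2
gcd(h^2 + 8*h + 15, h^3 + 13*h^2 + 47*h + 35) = h + 5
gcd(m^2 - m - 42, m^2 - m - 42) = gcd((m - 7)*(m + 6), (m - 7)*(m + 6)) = m^2 - m - 42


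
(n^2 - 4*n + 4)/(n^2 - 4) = (n - 2)/(n + 2)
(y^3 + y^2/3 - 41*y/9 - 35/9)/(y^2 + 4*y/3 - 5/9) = (3*y^2 - 4*y - 7)/(3*y - 1)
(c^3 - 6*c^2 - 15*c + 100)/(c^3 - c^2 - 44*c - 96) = (c^2 - 10*c + 25)/(c^2 - 5*c - 24)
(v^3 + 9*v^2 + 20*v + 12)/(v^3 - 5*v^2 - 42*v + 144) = (v^2 + 3*v + 2)/(v^2 - 11*v + 24)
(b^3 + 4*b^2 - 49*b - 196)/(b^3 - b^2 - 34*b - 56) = (b + 7)/(b + 2)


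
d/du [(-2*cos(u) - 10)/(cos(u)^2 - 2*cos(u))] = 2*(-sin(u) + 10*sin(u)/cos(u)^2 - 10*tan(u))/(cos(u) - 2)^2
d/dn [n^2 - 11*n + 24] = 2*n - 11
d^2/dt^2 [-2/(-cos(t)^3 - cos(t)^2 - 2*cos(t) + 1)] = 2*((11*cos(t) + 8*cos(2*t) + 9*cos(3*t))*(cos(t)^3 + cos(t)^2 + 2*cos(t) - 1)/4 + 2*(3*cos(t)^2 + 2*cos(t) + 2)^2*sin(t)^2)/(cos(t)^3 + cos(t)^2 + 2*cos(t) - 1)^3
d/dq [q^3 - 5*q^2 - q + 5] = 3*q^2 - 10*q - 1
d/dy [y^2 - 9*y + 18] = 2*y - 9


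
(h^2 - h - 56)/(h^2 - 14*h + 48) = (h + 7)/(h - 6)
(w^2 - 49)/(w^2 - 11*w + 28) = (w + 7)/(w - 4)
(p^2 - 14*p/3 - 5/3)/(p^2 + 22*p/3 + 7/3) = (p - 5)/(p + 7)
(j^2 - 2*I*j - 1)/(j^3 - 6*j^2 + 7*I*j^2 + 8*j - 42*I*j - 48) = (j - I)/(j^2 + j*(-6 + 8*I) - 48*I)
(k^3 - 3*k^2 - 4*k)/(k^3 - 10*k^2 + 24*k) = (k + 1)/(k - 6)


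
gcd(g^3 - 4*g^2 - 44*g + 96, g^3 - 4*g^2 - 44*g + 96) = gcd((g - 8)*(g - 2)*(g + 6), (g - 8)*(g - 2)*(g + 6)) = g^3 - 4*g^2 - 44*g + 96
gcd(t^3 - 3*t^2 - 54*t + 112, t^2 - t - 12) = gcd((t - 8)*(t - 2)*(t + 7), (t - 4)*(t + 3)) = 1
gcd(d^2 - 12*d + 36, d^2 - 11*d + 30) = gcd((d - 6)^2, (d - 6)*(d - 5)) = d - 6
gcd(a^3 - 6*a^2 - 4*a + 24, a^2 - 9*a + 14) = a - 2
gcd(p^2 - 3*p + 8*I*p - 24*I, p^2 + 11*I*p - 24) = p + 8*I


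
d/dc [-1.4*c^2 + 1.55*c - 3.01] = 1.55 - 2.8*c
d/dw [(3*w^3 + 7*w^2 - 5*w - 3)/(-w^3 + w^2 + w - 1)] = 2*(5*w^3 + 3*w^2 - 4)/(w^5 - w^4 - 2*w^3 + 2*w^2 + w - 1)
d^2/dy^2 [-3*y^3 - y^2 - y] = -18*y - 2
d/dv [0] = 0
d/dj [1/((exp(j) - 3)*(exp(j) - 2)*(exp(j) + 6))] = (-(exp(j) - 3)*(exp(j) - 2) - (exp(j) - 3)*(exp(j) + 6) - (exp(j) - 2)*(exp(j) + 6))*exp(j)/((exp(j) - 3)^2*(exp(j) - 2)^2*(exp(j) + 6)^2)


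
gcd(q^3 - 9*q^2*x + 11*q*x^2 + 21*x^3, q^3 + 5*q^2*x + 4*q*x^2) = q + x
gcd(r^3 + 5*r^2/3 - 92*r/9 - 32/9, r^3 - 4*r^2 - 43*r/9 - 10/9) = r + 1/3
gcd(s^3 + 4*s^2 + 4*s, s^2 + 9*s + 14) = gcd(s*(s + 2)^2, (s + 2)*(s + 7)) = s + 2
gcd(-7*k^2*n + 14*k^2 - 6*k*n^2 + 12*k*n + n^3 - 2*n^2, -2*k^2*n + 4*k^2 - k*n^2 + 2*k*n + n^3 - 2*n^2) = k*n - 2*k + n^2 - 2*n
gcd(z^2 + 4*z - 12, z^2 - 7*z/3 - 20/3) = 1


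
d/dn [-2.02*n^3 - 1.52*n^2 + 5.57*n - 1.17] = -6.06*n^2 - 3.04*n + 5.57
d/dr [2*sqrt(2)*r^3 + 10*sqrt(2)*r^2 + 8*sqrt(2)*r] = sqrt(2)*(6*r^2 + 20*r + 8)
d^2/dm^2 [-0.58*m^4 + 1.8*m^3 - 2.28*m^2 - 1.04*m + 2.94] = -6.96*m^2 + 10.8*m - 4.56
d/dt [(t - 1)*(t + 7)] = 2*t + 6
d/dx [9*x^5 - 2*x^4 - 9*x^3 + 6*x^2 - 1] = x*(45*x^3 - 8*x^2 - 27*x + 12)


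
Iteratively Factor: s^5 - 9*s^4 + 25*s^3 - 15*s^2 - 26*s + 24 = (s - 3)*(s^4 - 6*s^3 + 7*s^2 + 6*s - 8) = (s - 3)*(s - 1)*(s^3 - 5*s^2 + 2*s + 8) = (s - 3)*(s - 2)*(s - 1)*(s^2 - 3*s - 4) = (s - 3)*(s - 2)*(s - 1)*(s + 1)*(s - 4)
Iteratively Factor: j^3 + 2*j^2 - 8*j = (j - 2)*(j^2 + 4*j) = (j - 2)*(j + 4)*(j)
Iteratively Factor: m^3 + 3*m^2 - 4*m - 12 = (m + 2)*(m^2 + m - 6) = (m + 2)*(m + 3)*(m - 2)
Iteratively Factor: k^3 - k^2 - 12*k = (k)*(k^2 - k - 12) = k*(k - 4)*(k + 3)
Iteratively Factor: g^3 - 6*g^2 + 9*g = (g - 3)*(g^2 - 3*g) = (g - 3)^2*(g)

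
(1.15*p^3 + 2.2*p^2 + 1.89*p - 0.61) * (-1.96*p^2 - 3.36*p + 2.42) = -2.254*p^5 - 8.176*p^4 - 8.3134*p^3 + 0.1692*p^2 + 6.6234*p - 1.4762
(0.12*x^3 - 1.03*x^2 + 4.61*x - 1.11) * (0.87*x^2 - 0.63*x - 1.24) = 0.1044*x^5 - 0.9717*x^4 + 4.5108*x^3 - 2.5928*x^2 - 5.0171*x + 1.3764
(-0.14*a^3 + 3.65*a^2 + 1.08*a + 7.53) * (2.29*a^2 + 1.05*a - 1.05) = -0.3206*a^5 + 8.2115*a^4 + 6.4527*a^3 + 14.5452*a^2 + 6.7725*a - 7.9065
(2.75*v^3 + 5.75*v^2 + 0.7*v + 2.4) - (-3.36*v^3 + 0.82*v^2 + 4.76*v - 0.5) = 6.11*v^3 + 4.93*v^2 - 4.06*v + 2.9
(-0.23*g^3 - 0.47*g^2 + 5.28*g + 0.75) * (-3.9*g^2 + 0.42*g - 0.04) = 0.897*g^5 + 1.7364*g^4 - 20.7802*g^3 - 0.6886*g^2 + 0.1038*g - 0.03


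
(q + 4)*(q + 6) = q^2 + 10*q + 24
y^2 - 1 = (y - 1)*(y + 1)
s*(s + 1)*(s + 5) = s^3 + 6*s^2 + 5*s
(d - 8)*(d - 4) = d^2 - 12*d + 32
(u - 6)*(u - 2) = u^2 - 8*u + 12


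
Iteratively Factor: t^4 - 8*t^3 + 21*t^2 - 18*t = (t)*(t^3 - 8*t^2 + 21*t - 18) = t*(t - 2)*(t^2 - 6*t + 9) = t*(t - 3)*(t - 2)*(t - 3)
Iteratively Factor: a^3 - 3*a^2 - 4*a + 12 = (a - 2)*(a^2 - a - 6) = (a - 2)*(a + 2)*(a - 3)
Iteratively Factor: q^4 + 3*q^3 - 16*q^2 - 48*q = (q - 4)*(q^3 + 7*q^2 + 12*q) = (q - 4)*(q + 3)*(q^2 + 4*q) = (q - 4)*(q + 3)*(q + 4)*(q)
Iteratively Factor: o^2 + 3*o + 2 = (o + 1)*(o + 2)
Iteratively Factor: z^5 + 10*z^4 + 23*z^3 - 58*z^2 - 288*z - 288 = (z + 4)*(z^4 + 6*z^3 - z^2 - 54*z - 72) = (z + 2)*(z + 4)*(z^3 + 4*z^2 - 9*z - 36) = (z + 2)*(z + 3)*(z + 4)*(z^2 + z - 12) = (z - 3)*(z + 2)*(z + 3)*(z + 4)*(z + 4)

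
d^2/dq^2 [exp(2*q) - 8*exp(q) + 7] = 4*(exp(q) - 2)*exp(q)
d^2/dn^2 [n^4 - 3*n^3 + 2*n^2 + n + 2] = 12*n^2 - 18*n + 4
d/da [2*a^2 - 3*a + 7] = 4*a - 3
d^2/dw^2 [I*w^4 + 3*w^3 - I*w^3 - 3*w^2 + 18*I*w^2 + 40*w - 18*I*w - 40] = 12*I*w^2 + 6*w*(3 - I) - 6 + 36*I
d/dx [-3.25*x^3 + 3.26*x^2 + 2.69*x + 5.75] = -9.75*x^2 + 6.52*x + 2.69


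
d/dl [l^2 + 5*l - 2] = 2*l + 5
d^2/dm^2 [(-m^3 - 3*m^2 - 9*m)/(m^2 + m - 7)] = 28*(-m^3 - 3*m^2 - 24*m - 15)/(m^6 + 3*m^5 - 18*m^4 - 41*m^3 + 126*m^2 + 147*m - 343)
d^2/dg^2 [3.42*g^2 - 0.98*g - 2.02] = 6.84000000000000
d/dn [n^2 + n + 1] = 2*n + 1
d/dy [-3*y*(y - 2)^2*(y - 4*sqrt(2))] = 3*(y - 2)*(-y*(y - 2) - 2*y*(y - 4*sqrt(2)) + (-y + 4*sqrt(2))*(y - 2))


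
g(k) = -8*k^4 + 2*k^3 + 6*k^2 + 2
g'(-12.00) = 56016.00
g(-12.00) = -168478.00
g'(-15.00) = 109170.00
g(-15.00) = -410398.00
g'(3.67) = -1456.93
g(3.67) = -1269.62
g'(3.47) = -1223.14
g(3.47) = -1002.06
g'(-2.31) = 398.74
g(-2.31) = -218.43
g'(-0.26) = -2.15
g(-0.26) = 2.33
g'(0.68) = 0.87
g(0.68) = 3.69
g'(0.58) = 2.73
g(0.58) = 3.50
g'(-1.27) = 59.99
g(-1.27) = -13.23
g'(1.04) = -17.03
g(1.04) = 1.38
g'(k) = -32*k^3 + 6*k^2 + 12*k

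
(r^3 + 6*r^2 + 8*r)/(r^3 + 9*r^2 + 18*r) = (r^2 + 6*r + 8)/(r^2 + 9*r + 18)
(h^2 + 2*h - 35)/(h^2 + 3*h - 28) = (h - 5)/(h - 4)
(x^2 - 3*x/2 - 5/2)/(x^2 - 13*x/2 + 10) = (x + 1)/(x - 4)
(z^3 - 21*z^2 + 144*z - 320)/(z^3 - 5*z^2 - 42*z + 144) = (z^2 - 13*z + 40)/(z^2 + 3*z - 18)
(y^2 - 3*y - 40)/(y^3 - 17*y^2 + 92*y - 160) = (y + 5)/(y^2 - 9*y + 20)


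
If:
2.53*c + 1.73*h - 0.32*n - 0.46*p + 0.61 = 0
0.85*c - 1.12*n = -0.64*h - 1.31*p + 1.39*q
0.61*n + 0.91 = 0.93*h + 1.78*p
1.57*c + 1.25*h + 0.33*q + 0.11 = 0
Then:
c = 0.781773528437531*q - 0.471649749193654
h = 0.504392084987229 - 1.24590755171754*q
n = 0.367180004644213 - 0.998598044481505*q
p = 0.308735514586289*q + 0.373536608873509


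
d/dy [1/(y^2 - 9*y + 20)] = (9 - 2*y)/(y^2 - 9*y + 20)^2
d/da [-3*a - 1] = -3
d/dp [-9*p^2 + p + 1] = 1 - 18*p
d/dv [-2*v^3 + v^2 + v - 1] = -6*v^2 + 2*v + 1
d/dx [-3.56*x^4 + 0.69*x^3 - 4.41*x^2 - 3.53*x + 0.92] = -14.24*x^3 + 2.07*x^2 - 8.82*x - 3.53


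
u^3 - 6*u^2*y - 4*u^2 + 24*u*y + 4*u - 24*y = (u - 2)^2*(u - 6*y)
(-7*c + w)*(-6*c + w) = 42*c^2 - 13*c*w + w^2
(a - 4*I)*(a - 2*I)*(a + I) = a^3 - 5*I*a^2 - 2*a - 8*I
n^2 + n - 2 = (n - 1)*(n + 2)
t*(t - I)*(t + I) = t^3 + t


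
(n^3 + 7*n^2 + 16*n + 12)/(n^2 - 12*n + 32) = (n^3 + 7*n^2 + 16*n + 12)/(n^2 - 12*n + 32)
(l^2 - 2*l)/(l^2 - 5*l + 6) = l/(l - 3)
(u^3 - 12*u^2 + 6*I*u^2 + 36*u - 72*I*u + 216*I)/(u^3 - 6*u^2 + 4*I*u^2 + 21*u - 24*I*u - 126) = (u^2 + 6*u*(-1 + I) - 36*I)/(u^2 + 4*I*u + 21)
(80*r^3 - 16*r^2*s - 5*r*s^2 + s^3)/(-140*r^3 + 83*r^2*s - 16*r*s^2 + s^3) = (-4*r - s)/(7*r - s)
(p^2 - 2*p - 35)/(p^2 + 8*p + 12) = (p^2 - 2*p - 35)/(p^2 + 8*p + 12)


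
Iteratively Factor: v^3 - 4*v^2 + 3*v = (v)*(v^2 - 4*v + 3) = v*(v - 1)*(v - 3)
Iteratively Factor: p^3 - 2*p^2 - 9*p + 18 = (p - 2)*(p^2 - 9) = (p - 2)*(p + 3)*(p - 3)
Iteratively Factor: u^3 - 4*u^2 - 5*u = (u - 5)*(u^2 + u) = u*(u - 5)*(u + 1)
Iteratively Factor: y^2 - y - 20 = (y + 4)*(y - 5)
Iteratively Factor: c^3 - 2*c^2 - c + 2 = (c + 1)*(c^2 - 3*c + 2) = (c - 1)*(c + 1)*(c - 2)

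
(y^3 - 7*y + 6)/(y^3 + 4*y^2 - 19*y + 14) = (y + 3)/(y + 7)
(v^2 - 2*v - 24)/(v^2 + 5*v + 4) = (v - 6)/(v + 1)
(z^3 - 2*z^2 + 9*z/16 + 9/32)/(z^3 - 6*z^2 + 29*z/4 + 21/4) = (32*z^3 - 64*z^2 + 18*z + 9)/(8*(4*z^3 - 24*z^2 + 29*z + 21))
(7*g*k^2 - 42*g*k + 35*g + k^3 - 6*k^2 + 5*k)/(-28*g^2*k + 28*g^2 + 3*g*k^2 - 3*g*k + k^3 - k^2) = (5 - k)/(4*g - k)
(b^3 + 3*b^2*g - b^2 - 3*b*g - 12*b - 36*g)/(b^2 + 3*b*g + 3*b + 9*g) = b - 4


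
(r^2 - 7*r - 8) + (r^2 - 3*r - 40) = 2*r^2 - 10*r - 48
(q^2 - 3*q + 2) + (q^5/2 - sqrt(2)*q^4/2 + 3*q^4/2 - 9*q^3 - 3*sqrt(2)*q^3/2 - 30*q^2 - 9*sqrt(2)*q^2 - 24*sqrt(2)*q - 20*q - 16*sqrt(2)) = q^5/2 - sqrt(2)*q^4/2 + 3*q^4/2 - 9*q^3 - 3*sqrt(2)*q^3/2 - 29*q^2 - 9*sqrt(2)*q^2 - 24*sqrt(2)*q - 23*q - 16*sqrt(2) + 2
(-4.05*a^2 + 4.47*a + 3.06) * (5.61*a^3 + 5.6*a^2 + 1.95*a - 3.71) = -22.7205*a^5 + 2.3967*a^4 + 34.3011*a^3 + 40.878*a^2 - 10.6167*a - 11.3526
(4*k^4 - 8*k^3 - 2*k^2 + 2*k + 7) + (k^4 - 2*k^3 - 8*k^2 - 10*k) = 5*k^4 - 10*k^3 - 10*k^2 - 8*k + 7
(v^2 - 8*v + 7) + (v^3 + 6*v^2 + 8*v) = v^3 + 7*v^2 + 7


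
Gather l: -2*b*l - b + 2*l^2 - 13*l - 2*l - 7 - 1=-b + 2*l^2 + l*(-2*b - 15) - 8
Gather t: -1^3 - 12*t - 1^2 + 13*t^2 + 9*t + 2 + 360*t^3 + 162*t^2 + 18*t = 360*t^3 + 175*t^2 + 15*t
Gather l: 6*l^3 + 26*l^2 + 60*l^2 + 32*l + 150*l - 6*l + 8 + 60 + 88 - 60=6*l^3 + 86*l^2 + 176*l + 96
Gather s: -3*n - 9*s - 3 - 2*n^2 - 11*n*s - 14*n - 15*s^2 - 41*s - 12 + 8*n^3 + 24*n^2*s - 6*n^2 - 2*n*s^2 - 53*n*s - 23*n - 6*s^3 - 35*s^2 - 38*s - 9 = 8*n^3 - 8*n^2 - 40*n - 6*s^3 + s^2*(-2*n - 50) + s*(24*n^2 - 64*n - 88) - 24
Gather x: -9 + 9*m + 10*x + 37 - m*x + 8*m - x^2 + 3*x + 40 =17*m - x^2 + x*(13 - m) + 68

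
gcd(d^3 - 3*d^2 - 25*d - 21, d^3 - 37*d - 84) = d^2 - 4*d - 21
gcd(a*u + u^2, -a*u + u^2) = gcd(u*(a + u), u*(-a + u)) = u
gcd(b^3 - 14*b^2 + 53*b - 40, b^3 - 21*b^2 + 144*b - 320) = b^2 - 13*b + 40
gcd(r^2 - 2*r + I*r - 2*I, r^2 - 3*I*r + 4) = r + I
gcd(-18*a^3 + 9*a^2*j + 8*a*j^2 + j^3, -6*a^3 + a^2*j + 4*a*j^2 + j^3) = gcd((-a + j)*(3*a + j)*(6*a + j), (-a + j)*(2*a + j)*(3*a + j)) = 3*a^2 - 2*a*j - j^2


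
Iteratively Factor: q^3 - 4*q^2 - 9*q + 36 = (q + 3)*(q^2 - 7*q + 12) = (q - 3)*(q + 3)*(q - 4)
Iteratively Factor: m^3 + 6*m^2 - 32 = (m + 4)*(m^2 + 2*m - 8) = (m - 2)*(m + 4)*(m + 4)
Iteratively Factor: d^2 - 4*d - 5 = (d - 5)*(d + 1)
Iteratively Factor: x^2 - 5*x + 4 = (x - 4)*(x - 1)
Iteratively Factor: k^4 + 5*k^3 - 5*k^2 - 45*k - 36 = (k + 3)*(k^3 + 2*k^2 - 11*k - 12) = (k + 3)*(k + 4)*(k^2 - 2*k - 3) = (k + 1)*(k + 3)*(k + 4)*(k - 3)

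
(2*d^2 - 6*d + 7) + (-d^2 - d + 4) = d^2 - 7*d + 11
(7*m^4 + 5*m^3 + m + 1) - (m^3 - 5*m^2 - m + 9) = 7*m^4 + 4*m^3 + 5*m^2 + 2*m - 8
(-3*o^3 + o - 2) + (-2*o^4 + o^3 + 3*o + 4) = -2*o^4 - 2*o^3 + 4*o + 2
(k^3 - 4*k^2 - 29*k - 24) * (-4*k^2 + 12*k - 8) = -4*k^5 + 28*k^4 + 60*k^3 - 220*k^2 - 56*k + 192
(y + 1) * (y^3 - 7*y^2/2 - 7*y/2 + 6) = y^4 - 5*y^3/2 - 7*y^2 + 5*y/2 + 6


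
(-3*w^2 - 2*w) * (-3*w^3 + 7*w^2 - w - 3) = 9*w^5 - 15*w^4 - 11*w^3 + 11*w^2 + 6*w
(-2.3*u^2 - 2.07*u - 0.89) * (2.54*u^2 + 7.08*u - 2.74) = -5.842*u^4 - 21.5418*u^3 - 10.6142*u^2 - 0.6294*u + 2.4386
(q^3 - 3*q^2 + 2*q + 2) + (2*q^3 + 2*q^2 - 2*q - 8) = 3*q^3 - q^2 - 6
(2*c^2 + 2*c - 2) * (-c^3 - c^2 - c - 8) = -2*c^5 - 4*c^4 - 2*c^3 - 16*c^2 - 14*c + 16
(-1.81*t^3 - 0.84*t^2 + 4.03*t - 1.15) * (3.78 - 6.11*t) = 11.0591*t^4 - 1.7094*t^3 - 27.7985*t^2 + 22.2599*t - 4.347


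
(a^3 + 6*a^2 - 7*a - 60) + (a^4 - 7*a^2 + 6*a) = a^4 + a^3 - a^2 - a - 60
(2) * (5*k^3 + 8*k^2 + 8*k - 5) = 10*k^3 + 16*k^2 + 16*k - 10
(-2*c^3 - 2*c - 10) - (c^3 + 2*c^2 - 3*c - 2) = -3*c^3 - 2*c^2 + c - 8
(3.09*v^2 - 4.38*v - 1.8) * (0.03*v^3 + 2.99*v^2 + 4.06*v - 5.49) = 0.0927*v^5 + 9.1077*v^4 - 0.604800000000003*v^3 - 40.1289*v^2 + 16.7382*v + 9.882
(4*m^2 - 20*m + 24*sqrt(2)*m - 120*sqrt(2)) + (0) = 4*m^2 - 20*m + 24*sqrt(2)*m - 120*sqrt(2)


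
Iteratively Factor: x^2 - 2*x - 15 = (x - 5)*(x + 3)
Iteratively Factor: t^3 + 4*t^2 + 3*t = (t + 1)*(t^2 + 3*t) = (t + 1)*(t + 3)*(t)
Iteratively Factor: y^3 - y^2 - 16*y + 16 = (y + 4)*(y^2 - 5*y + 4) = (y - 4)*(y + 4)*(y - 1)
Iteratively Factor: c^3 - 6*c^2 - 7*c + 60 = (c + 3)*(c^2 - 9*c + 20) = (c - 5)*(c + 3)*(c - 4)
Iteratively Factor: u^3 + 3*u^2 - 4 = (u - 1)*(u^2 + 4*u + 4) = (u - 1)*(u + 2)*(u + 2)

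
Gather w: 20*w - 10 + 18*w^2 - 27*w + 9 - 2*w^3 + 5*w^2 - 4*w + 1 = -2*w^3 + 23*w^2 - 11*w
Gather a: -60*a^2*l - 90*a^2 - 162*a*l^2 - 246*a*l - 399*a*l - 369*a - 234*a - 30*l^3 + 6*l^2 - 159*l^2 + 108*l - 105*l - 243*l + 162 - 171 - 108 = a^2*(-60*l - 90) + a*(-162*l^2 - 645*l - 603) - 30*l^3 - 153*l^2 - 240*l - 117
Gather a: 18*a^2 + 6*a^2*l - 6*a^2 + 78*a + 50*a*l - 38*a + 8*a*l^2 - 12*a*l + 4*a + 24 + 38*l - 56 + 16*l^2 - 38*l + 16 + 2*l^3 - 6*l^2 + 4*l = a^2*(6*l + 12) + a*(8*l^2 + 38*l + 44) + 2*l^3 + 10*l^2 + 4*l - 16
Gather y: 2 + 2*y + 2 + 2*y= 4*y + 4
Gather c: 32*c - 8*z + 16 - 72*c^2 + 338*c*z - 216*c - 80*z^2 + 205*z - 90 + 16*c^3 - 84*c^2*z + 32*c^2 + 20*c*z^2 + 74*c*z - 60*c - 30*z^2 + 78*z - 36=16*c^3 + c^2*(-84*z - 40) + c*(20*z^2 + 412*z - 244) - 110*z^2 + 275*z - 110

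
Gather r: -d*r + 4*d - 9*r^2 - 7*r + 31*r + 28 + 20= 4*d - 9*r^2 + r*(24 - d) + 48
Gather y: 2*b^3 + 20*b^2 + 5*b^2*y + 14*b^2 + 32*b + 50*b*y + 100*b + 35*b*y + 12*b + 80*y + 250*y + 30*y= 2*b^3 + 34*b^2 + 144*b + y*(5*b^2 + 85*b + 360)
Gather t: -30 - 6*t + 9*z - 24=-6*t + 9*z - 54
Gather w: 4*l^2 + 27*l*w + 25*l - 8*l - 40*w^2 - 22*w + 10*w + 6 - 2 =4*l^2 + 17*l - 40*w^2 + w*(27*l - 12) + 4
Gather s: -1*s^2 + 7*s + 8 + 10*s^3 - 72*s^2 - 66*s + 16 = 10*s^3 - 73*s^2 - 59*s + 24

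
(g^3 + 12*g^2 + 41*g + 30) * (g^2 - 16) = g^5 + 12*g^4 + 25*g^3 - 162*g^2 - 656*g - 480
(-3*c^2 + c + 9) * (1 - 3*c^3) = 9*c^5 - 3*c^4 - 27*c^3 - 3*c^2 + c + 9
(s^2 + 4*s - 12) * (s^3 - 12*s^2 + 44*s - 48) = s^5 - 8*s^4 - 16*s^3 + 272*s^2 - 720*s + 576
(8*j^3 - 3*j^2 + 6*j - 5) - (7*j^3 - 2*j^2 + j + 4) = j^3 - j^2 + 5*j - 9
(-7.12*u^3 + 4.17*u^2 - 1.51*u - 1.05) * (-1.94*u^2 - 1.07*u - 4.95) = 13.8128*u^5 - 0.4714*u^4 + 33.7115*u^3 - 16.9888*u^2 + 8.598*u + 5.1975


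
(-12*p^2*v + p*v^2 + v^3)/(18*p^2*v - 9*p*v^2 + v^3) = (-4*p - v)/(6*p - v)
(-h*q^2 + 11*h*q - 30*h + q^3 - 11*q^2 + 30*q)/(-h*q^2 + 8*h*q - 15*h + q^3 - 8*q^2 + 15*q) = (q - 6)/(q - 3)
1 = 1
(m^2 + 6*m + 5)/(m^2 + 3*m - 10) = (m + 1)/(m - 2)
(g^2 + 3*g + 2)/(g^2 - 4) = (g + 1)/(g - 2)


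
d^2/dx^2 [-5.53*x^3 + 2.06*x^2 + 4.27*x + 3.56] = 4.12 - 33.18*x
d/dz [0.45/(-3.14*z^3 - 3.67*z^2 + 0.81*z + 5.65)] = (4.239*z^2 + 3.303*z - 0.3645)/(3.14*z^3 + 3.67*z^2 - 0.81*z - 5.65)^2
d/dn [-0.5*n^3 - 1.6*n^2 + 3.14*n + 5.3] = -1.5*n^2 - 3.2*n + 3.14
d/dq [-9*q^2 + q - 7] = 1 - 18*q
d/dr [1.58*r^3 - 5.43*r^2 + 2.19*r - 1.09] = 4.74*r^2 - 10.86*r + 2.19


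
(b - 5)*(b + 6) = b^2 + b - 30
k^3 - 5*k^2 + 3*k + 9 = (k - 3)^2*(k + 1)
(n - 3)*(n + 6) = n^2 + 3*n - 18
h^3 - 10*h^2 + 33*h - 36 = (h - 4)*(h - 3)^2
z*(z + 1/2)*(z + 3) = z^3 + 7*z^2/2 + 3*z/2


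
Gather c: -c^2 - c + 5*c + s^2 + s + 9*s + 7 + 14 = -c^2 + 4*c + s^2 + 10*s + 21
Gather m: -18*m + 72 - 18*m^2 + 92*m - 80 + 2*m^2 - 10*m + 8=-16*m^2 + 64*m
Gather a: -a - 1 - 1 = -a - 2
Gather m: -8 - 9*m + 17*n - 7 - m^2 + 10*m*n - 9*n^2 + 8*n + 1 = -m^2 + m*(10*n - 9) - 9*n^2 + 25*n - 14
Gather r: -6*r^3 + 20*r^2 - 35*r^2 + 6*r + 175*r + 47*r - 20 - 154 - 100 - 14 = -6*r^3 - 15*r^2 + 228*r - 288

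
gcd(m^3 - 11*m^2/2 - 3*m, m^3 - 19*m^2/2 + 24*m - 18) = m - 6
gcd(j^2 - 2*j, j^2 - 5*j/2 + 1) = j - 2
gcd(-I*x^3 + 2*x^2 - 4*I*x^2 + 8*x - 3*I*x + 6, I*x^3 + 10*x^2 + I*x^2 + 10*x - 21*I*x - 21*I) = x + 1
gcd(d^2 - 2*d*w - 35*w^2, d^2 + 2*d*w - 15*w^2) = d + 5*w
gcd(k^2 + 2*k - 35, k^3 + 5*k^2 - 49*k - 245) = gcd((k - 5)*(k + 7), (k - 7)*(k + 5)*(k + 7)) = k + 7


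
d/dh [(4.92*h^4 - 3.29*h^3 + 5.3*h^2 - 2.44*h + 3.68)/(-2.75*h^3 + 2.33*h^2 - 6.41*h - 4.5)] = (-13.53*h^6 + 22.9272*h^5 - 87.7023*h^4 - 59.8022*h^3 + 46.4872*h^2 - 64.8488*h + 34.5688)/(7.5625*h^6 - 12.815*h^5 + 40.6839*h^4 - 5.1206*h^3 + 20.1181*h^2 + 57.69*h + 20.25)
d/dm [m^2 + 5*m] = 2*m + 5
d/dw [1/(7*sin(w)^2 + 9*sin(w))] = -(14*sin(w) + 9)*cos(w)/((7*sin(w) + 9)^2*sin(w)^2)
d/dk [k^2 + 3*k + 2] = 2*k + 3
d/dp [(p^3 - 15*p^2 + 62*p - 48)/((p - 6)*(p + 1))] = (p^2 + 2*p - 17)/(p^2 + 2*p + 1)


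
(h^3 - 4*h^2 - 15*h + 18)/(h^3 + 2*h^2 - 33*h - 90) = (h - 1)/(h + 5)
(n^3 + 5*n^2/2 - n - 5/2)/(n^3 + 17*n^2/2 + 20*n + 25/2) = (n - 1)/(n + 5)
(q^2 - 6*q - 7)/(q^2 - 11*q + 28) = (q + 1)/(q - 4)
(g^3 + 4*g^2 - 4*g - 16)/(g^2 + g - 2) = (g^2 + 2*g - 8)/(g - 1)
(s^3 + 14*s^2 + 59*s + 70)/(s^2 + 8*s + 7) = (s^2 + 7*s + 10)/(s + 1)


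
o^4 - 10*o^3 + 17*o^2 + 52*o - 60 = (o - 6)*(o - 5)*(o - 1)*(o + 2)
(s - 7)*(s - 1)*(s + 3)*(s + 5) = s^4 - 42*s^2 - 64*s + 105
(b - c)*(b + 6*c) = b^2 + 5*b*c - 6*c^2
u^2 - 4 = (u - 2)*(u + 2)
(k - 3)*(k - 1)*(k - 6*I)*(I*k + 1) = I*k^4 + 7*k^3 - 4*I*k^3 - 28*k^2 - 3*I*k^2 + 21*k + 24*I*k - 18*I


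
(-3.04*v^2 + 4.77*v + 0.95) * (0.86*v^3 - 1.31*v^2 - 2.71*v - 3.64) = -2.6144*v^5 + 8.0846*v^4 + 2.8067*v^3 - 3.1056*v^2 - 19.9373*v - 3.458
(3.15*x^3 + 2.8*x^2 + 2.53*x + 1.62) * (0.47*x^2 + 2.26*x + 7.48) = 1.4805*x^5 + 8.435*x^4 + 31.0791*x^3 + 27.4232*x^2 + 22.5856*x + 12.1176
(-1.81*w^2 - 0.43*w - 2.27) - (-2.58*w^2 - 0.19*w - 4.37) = 0.77*w^2 - 0.24*w + 2.1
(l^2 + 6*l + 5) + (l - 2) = l^2 + 7*l + 3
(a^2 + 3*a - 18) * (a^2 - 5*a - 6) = a^4 - 2*a^3 - 39*a^2 + 72*a + 108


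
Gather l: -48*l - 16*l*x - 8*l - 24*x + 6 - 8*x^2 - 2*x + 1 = l*(-16*x - 56) - 8*x^2 - 26*x + 7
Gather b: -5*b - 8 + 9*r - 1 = -5*b + 9*r - 9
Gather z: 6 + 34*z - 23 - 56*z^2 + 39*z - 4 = -56*z^2 + 73*z - 21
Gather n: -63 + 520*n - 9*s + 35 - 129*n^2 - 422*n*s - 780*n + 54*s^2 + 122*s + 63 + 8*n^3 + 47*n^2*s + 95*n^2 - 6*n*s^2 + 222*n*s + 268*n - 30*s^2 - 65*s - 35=8*n^3 + n^2*(47*s - 34) + n*(-6*s^2 - 200*s + 8) + 24*s^2 + 48*s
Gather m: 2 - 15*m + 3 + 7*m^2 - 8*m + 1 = 7*m^2 - 23*m + 6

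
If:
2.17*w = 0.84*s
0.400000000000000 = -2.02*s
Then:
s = -0.20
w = -0.08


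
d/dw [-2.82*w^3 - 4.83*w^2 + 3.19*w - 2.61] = -8.46*w^2 - 9.66*w + 3.19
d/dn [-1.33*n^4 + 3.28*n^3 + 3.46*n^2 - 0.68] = n*(-5.32*n^2 + 9.84*n + 6.92)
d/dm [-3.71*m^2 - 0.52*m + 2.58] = -7.42*m - 0.52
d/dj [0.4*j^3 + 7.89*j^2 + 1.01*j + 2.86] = 1.2*j^2 + 15.78*j + 1.01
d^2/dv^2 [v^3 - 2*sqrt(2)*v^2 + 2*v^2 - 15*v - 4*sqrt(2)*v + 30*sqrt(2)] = 6*v - 4*sqrt(2) + 4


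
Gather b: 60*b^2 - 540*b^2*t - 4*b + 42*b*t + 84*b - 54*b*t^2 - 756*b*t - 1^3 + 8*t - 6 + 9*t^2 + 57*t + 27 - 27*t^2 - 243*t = b^2*(60 - 540*t) + b*(-54*t^2 - 714*t + 80) - 18*t^2 - 178*t + 20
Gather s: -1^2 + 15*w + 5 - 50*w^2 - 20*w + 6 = -50*w^2 - 5*w + 10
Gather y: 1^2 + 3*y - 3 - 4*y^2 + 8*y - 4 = -4*y^2 + 11*y - 6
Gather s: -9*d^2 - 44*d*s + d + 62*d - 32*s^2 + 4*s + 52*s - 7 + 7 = -9*d^2 + 63*d - 32*s^2 + s*(56 - 44*d)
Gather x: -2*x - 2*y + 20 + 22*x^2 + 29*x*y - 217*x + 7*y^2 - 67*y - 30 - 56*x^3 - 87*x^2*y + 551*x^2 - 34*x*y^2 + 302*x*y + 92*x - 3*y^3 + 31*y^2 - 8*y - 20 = -56*x^3 + x^2*(573 - 87*y) + x*(-34*y^2 + 331*y - 127) - 3*y^3 + 38*y^2 - 77*y - 30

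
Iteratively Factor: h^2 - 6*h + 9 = (h - 3)*(h - 3)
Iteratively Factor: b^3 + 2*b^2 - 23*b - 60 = (b + 3)*(b^2 - b - 20) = (b + 3)*(b + 4)*(b - 5)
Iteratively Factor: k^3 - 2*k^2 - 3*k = (k + 1)*(k^2 - 3*k) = k*(k + 1)*(k - 3)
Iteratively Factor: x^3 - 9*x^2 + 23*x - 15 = (x - 1)*(x^2 - 8*x + 15) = (x - 5)*(x - 1)*(x - 3)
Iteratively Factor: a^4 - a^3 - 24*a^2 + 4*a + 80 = (a - 5)*(a^3 + 4*a^2 - 4*a - 16) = (a - 5)*(a - 2)*(a^2 + 6*a + 8) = (a - 5)*(a - 2)*(a + 4)*(a + 2)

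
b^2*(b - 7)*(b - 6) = b^4 - 13*b^3 + 42*b^2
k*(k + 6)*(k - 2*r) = k^3 - 2*k^2*r + 6*k^2 - 12*k*r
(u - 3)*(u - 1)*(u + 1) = u^3 - 3*u^2 - u + 3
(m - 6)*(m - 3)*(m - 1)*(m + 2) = m^4 - 8*m^3 + 7*m^2 + 36*m - 36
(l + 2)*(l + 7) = l^2 + 9*l + 14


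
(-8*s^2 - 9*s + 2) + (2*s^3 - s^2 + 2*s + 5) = 2*s^3 - 9*s^2 - 7*s + 7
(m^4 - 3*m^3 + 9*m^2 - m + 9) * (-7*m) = -7*m^5 + 21*m^4 - 63*m^3 + 7*m^2 - 63*m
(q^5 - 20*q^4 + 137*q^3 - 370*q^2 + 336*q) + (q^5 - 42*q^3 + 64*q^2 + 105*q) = 2*q^5 - 20*q^4 + 95*q^3 - 306*q^2 + 441*q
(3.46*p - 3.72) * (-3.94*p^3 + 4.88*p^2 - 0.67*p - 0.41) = -13.6324*p^4 + 31.5416*p^3 - 20.4718*p^2 + 1.0738*p + 1.5252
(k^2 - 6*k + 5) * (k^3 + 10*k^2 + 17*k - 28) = k^5 + 4*k^4 - 38*k^3 - 80*k^2 + 253*k - 140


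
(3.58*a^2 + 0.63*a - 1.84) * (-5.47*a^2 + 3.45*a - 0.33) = -19.5826*a^4 + 8.9049*a^3 + 11.0569*a^2 - 6.5559*a + 0.6072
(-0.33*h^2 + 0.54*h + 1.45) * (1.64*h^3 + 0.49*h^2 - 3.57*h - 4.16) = -0.5412*h^5 + 0.7239*h^4 + 3.8207*h^3 + 0.1555*h^2 - 7.4229*h - 6.032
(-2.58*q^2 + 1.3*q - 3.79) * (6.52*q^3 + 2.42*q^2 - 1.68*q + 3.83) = -16.8216*q^5 + 2.2324*q^4 - 17.2304*q^3 - 21.2372*q^2 + 11.3462*q - 14.5157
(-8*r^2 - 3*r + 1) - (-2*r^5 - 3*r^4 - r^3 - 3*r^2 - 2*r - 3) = 2*r^5 + 3*r^4 + r^3 - 5*r^2 - r + 4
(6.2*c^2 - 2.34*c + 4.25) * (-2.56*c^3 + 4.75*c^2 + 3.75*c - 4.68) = -15.872*c^5 + 35.4404*c^4 + 1.255*c^3 - 17.6035*c^2 + 26.8887*c - 19.89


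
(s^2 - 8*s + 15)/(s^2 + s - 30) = (s - 3)/(s + 6)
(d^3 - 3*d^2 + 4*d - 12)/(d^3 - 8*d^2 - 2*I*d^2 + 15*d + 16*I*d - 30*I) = (d + 2*I)/(d - 5)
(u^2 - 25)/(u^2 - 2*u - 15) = (u + 5)/(u + 3)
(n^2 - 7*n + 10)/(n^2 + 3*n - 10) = (n - 5)/(n + 5)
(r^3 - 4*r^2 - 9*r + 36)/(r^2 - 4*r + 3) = (r^2 - r - 12)/(r - 1)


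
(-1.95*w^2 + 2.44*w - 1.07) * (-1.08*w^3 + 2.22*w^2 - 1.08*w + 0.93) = 2.106*w^5 - 6.9642*w^4 + 8.6784*w^3 - 6.8241*w^2 + 3.4248*w - 0.9951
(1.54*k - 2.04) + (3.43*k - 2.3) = 4.97*k - 4.34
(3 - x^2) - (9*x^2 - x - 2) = -10*x^2 + x + 5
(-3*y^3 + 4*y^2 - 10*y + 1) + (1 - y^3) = -4*y^3 + 4*y^2 - 10*y + 2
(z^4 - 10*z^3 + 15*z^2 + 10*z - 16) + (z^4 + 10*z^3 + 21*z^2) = 2*z^4 + 36*z^2 + 10*z - 16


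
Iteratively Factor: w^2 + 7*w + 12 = (w + 3)*(w + 4)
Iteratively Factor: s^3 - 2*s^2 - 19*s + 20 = (s + 4)*(s^2 - 6*s + 5) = (s - 1)*(s + 4)*(s - 5)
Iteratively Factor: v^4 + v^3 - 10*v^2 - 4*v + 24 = (v + 3)*(v^3 - 2*v^2 - 4*v + 8) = (v - 2)*(v + 3)*(v^2 - 4) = (v - 2)^2*(v + 3)*(v + 2)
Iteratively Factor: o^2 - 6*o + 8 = (o - 4)*(o - 2)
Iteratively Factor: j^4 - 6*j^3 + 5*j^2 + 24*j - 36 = (j - 3)*(j^3 - 3*j^2 - 4*j + 12) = (j - 3)^2*(j^2 - 4) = (j - 3)^2*(j - 2)*(j + 2)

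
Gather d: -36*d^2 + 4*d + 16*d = -36*d^2 + 20*d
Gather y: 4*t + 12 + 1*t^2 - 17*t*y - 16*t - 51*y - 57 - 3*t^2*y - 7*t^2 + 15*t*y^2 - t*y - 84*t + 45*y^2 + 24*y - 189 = -6*t^2 - 96*t + y^2*(15*t + 45) + y*(-3*t^2 - 18*t - 27) - 234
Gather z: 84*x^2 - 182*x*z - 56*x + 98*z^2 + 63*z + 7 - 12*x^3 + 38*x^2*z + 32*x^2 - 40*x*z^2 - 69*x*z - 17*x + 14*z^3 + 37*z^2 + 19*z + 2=-12*x^3 + 116*x^2 - 73*x + 14*z^3 + z^2*(135 - 40*x) + z*(38*x^2 - 251*x + 82) + 9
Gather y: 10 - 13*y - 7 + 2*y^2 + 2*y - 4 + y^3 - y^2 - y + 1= y^3 + y^2 - 12*y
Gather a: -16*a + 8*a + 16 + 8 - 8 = 16 - 8*a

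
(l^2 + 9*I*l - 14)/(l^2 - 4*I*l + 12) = (l + 7*I)/(l - 6*I)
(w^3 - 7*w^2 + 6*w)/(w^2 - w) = w - 6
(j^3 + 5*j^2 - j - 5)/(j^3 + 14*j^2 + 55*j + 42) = (j^2 + 4*j - 5)/(j^2 + 13*j + 42)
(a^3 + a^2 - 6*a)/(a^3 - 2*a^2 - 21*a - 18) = a*(a - 2)/(a^2 - 5*a - 6)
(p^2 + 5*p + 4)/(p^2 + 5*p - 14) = (p^2 + 5*p + 4)/(p^2 + 5*p - 14)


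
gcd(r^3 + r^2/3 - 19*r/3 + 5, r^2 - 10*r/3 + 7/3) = r - 1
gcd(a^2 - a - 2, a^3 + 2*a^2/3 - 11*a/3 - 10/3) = a^2 - a - 2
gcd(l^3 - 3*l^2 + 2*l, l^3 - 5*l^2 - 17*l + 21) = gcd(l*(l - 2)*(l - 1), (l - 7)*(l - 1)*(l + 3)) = l - 1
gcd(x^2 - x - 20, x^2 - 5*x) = x - 5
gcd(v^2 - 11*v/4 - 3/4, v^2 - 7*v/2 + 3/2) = v - 3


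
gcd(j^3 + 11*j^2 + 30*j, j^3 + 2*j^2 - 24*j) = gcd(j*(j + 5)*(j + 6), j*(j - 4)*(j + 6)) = j^2 + 6*j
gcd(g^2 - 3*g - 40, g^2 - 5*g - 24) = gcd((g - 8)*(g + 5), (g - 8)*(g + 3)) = g - 8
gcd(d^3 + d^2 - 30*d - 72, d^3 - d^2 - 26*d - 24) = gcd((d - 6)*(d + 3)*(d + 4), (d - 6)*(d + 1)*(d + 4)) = d^2 - 2*d - 24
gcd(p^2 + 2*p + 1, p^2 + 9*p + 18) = 1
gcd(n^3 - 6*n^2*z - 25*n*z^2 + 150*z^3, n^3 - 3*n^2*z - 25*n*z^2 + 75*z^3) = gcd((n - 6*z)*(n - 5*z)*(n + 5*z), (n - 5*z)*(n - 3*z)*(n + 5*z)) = -n^2 + 25*z^2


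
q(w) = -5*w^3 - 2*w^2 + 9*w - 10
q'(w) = -15*w^2 - 4*w + 9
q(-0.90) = -16.08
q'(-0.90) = 0.45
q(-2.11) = 9.08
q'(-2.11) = -49.34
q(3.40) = -199.04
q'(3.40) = -178.00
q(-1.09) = -15.71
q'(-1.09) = -4.46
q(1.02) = -8.21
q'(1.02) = -10.69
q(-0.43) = -13.84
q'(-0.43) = 7.95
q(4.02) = -330.96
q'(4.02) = -249.49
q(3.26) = -175.15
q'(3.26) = -163.45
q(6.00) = -1108.00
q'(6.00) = -555.00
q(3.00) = -136.00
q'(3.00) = -138.00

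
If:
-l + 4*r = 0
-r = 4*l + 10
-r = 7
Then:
No Solution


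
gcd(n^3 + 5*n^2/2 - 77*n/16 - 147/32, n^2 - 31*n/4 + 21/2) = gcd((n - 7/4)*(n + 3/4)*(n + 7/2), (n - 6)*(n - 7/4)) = n - 7/4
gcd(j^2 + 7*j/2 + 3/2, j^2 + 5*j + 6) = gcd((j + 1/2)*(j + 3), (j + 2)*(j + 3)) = j + 3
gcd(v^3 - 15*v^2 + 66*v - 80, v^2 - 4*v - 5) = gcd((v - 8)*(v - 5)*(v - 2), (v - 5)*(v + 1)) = v - 5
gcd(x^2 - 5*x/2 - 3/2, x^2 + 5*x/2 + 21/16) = 1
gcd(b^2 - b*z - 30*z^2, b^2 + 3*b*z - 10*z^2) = b + 5*z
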